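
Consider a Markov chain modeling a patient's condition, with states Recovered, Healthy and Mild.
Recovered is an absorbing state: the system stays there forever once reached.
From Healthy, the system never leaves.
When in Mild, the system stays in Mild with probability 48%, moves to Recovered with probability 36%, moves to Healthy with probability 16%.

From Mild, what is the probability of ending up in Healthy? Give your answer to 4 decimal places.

0.3077

Let h(s) be the probability of absorption at Healthy starting from transient state s. Then h(Healthy) = 1 and h(Recovered) = 0. By first-step analysis:
h(Mild) = 0.36·0 + 0.16·1 + 0.48·h(Mild)
Solving: h(Mild) = 0.3077.
Starting from Mild, the probability is 0.3077.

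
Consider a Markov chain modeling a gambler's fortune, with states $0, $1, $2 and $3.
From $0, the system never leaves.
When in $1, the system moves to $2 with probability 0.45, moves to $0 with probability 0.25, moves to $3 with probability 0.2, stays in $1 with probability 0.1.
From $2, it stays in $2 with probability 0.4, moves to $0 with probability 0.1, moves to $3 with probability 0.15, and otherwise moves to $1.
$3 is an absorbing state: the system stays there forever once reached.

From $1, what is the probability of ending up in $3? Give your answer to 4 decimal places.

Let h(s) be the probability of absorption at $3 starting from transient state s. Then h($3) = 1 and h($0) = 0. By first-step analysis:
h($1) = 0.25·0 + 0.1·h($1) + 0.45·h($2) + 0.2·1
h($2) = 0.1·0 + 0.35·h($1) + 0.4·h($2) + 0.15·1
Solving: h($1) = 0.4902, h($2) = 0.5359.
Starting from $1, the probability is 0.4902.

0.4902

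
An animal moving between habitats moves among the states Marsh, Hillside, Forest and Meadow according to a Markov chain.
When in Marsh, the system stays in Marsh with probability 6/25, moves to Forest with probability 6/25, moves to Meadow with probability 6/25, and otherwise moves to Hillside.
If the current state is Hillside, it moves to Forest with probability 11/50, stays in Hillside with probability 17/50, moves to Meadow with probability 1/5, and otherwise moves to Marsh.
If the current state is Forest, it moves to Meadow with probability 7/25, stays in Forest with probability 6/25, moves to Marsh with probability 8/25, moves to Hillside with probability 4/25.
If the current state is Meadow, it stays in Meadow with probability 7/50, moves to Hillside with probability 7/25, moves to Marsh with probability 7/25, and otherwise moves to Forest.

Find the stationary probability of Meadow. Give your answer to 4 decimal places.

Let the stationary distribution be π with π = πP and π_1 + π_2 + π_3 + π_4 = 1.
π_1 = 0.24·π_1 + 0.24·π_2 + 0.32·π_3 + 0.28·π_4
π_2 = 0.28·π_1 + 0.34·π_2 + 0.16·π_3 + 0.28·π_4
π_3 = 0.24·π_1 + 0.22·π_2 + 0.24·π_3 + 0.3·π_4
Solving with the normalization constraint gives π = (0.2685, 0.2662, 0.2477, 0.2175).
So the stationary probability of Meadow is 0.2175.

0.2175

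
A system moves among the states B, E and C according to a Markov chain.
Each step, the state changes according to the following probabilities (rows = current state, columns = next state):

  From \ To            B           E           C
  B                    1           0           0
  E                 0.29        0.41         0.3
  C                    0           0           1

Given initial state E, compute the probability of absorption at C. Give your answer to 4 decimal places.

0.5085

Let h(s) be the probability of absorption at C starting from transient state s. Then h(C) = 1 and h(B) = 0. By first-step analysis:
h(E) = 0.29·0 + 0.41·h(E) + 0.3·1
Solving: h(E) = 0.5085.
Starting from E, the probability is 0.5085.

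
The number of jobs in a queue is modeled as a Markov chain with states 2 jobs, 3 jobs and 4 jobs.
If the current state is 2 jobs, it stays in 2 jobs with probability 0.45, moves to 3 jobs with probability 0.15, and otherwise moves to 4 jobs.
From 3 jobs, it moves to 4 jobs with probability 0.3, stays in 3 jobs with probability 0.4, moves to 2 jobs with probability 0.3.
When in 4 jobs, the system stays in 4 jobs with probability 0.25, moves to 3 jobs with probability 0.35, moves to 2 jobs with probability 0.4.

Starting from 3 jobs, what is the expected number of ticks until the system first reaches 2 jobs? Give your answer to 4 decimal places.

Let t(s) be the expected number of ticks to first reach 2 jobs from state s, with t(2 jobs) = 0. Conditioning on the first tick:
t(3 jobs) = 1 + 0.4·t(3 jobs) + 0.3·t(4 jobs)
t(4 jobs) = 1 + 0.35·t(3 jobs) + 0.25·t(4 jobs)
Solving: t(3 jobs) = 3.0435, t(4 jobs) = 2.7536.
Expected ticks from 3 jobs to 2 jobs: 3.0435.

3.0435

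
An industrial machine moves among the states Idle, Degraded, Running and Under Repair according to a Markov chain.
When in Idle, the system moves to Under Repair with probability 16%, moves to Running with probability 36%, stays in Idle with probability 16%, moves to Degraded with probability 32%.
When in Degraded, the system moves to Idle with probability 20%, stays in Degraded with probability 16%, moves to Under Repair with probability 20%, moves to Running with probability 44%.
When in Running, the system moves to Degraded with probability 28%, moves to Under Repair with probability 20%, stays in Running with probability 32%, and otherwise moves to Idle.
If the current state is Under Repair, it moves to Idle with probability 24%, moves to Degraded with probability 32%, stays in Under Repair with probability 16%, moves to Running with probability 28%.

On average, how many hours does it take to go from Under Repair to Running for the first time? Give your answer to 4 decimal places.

2.9317

Let t(s) be the expected number of hours to first reach Running from state s, with t(Running) = 0. Conditioning on the first hour:
t(Idle) = 1 + 0.16·t(Idle) + 0.32·t(Degraded) + 0.16·t(Under Repair)
t(Degraded) = 1 + 0.2·t(Idle) + 0.16·t(Degraded) + 0.2·t(Under Repair)
t(Under Repair) = 1 + 0.24·t(Idle) + 0.32·t(Degraded) + 0.16·t(Under Repair)
Solving: t(Idle) = 2.7145, t(Degraded) = 2.5348, t(Under Repair) = 2.9317.
Expected hours from Under Repair to Running: 2.9317.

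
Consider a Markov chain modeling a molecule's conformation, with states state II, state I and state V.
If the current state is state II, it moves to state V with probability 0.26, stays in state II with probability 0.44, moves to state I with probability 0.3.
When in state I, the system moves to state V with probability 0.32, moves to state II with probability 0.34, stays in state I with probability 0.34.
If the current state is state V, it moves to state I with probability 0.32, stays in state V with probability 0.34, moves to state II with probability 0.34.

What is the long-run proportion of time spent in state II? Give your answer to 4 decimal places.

Let the stationary distribution be π with π = πP and π_1 + π_2 + π_3 = 1.
π_1 = 0.44·π_1 + 0.34·π_2 + 0.34·π_3
π_2 = 0.3·π_1 + 0.34·π_2 + 0.32·π_3
Solving with the normalization constraint gives π = (0.3778, 0.3188, 0.3034).
So the stationary probability of state II is 0.3778.

0.3778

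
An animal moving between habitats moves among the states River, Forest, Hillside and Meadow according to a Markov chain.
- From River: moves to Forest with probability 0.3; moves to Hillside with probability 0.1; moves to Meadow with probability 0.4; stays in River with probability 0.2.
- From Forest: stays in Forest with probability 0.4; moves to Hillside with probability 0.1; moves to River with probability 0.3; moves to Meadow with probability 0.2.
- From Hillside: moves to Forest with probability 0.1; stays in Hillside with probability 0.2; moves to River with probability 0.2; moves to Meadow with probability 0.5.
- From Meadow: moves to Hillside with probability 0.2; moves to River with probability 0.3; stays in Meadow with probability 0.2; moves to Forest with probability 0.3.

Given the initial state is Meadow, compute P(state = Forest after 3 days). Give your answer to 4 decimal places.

Propagate the distribution vector 3 days from Meadow.
After 0 days: (0.0000, 0.0000, 0.0000, 1.0000)
After 1 day: (0.3000, 0.3000, 0.2000, 0.2000)
After 2 days: (0.2500, 0.2900, 0.1400, 0.3200)
After 3 days: (0.2610, 0.3010, 0.1460, 0.2920)
P(in Forest after 3 days) = 0.3010

0.3010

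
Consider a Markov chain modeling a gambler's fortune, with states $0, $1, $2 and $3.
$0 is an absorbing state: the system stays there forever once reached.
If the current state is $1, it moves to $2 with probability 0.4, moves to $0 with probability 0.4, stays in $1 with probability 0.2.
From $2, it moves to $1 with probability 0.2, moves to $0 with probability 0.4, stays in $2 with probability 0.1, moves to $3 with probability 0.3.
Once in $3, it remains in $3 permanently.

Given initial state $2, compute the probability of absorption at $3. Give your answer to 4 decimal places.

Let h(s) be the probability of absorption at $3 starting from transient state s. Then h($3) = 1 and h($0) = 0. By first-step analysis:
h($1) = 0.4·0 + 0.2·h($1) + 0.4·h($2)
h($2) = 0.4·0 + 0.2·h($1) + 0.1·h($2) + 0.3·1
Solving: h($1) = 0.1875, h($2) = 0.3750.
Starting from $2, the probability is 0.3750.

0.3750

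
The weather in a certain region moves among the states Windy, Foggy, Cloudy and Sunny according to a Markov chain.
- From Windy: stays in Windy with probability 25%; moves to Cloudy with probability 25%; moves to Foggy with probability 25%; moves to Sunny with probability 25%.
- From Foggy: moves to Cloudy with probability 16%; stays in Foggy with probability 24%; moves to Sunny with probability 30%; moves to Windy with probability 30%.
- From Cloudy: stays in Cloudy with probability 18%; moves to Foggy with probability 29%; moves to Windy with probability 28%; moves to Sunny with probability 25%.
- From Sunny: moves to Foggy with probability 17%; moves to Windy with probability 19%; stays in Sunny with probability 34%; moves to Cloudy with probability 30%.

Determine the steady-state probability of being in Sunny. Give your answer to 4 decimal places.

0.2876

Let the stationary distribution be π with π = πP and π_1 + π_2 + π_3 + π_4 = 1.
π_1 = 0.25·π_1 + 0.3·π_2 + 0.28·π_3 + 0.19·π_4
π_2 = 0.25·π_1 + 0.24·π_2 + 0.29·π_3 + 0.17·π_4
π_3 = 0.25·π_1 + 0.16·π_2 + 0.18·π_3 + 0.3·π_4
Solving with the normalization constraint gives π = (0.2513, 0.2338, 0.2274, 0.2876).
So the stationary probability of Sunny is 0.2876.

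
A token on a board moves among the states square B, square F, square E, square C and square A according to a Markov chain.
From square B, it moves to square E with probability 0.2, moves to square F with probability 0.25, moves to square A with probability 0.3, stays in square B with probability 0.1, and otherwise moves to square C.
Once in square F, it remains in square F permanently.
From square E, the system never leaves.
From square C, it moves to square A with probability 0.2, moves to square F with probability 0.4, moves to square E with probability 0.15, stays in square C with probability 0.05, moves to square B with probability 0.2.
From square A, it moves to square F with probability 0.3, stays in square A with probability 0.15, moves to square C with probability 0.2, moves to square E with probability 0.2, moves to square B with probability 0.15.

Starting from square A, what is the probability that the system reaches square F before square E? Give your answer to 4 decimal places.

Let h(s) be the probability of absorption at square F starting from transient state s. Then h(square F) = 1 and h(square E) = 0. By first-step analysis:
h(square B) = 0.1·h(square B) + 0.25·1 + 0.2·0 + 0.15·h(square C) + 0.3·h(square A)
h(square C) = 0.2·h(square B) + 0.4·1 + 0.15·0 + 0.05·h(square C) + 0.2·h(square A)
h(square A) = 0.15·h(square B) + 0.3·1 + 0.2·0 + 0.2·h(square C) + 0.15·h(square A)
Solving: h(square B) = 0.5963, h(square C) = 0.6766, h(square A) = 0.6174.
Starting from square A, the probability is 0.6174.

0.6174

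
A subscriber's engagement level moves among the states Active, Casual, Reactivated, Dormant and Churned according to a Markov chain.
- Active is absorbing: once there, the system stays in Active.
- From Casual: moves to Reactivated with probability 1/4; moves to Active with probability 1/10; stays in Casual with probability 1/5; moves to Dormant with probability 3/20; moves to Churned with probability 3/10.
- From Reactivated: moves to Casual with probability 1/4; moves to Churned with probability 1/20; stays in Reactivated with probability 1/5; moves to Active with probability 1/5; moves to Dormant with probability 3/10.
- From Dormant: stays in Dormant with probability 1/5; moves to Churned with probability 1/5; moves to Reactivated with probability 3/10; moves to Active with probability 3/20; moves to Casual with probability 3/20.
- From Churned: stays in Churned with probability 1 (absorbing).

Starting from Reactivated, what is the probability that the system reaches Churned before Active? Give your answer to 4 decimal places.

0.4574

Let h(s) be the probability of absorption at Churned starting from transient state s. Then h(Churned) = 1 and h(Active) = 0. By first-step analysis:
h(Casual) = 0.1·0 + 0.2·h(Casual) + 0.25·h(Reactivated) + 0.15·h(Dormant) + 0.3·1
h(Reactivated) = 0.2·0 + 0.25·h(Casual) + 0.2·h(Reactivated) + 0.3·h(Dormant) + 0.05·1
h(Dormant) = 0.15·0 + 0.15·h(Casual) + 0.3·h(Reactivated) + 0.2·h(Dormant) + 0.2·1
Solving: h(Casual) = 0.6187, h(Reactivated) = 0.4574, h(Dormant) = 0.5376.
Starting from Reactivated, the probability is 0.4574.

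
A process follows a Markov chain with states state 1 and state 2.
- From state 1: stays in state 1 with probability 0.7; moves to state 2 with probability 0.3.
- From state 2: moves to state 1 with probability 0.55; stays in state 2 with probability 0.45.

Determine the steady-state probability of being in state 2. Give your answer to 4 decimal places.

0.3529

Let the stationary distribution be π with π = πP and π_1 + π_2 = 1.
π_1 = 0.7·π_1 + 0.55·π_2
Solving with the normalization constraint gives π = (0.6471, 0.3529).
So the stationary probability of state 2 is 0.3529.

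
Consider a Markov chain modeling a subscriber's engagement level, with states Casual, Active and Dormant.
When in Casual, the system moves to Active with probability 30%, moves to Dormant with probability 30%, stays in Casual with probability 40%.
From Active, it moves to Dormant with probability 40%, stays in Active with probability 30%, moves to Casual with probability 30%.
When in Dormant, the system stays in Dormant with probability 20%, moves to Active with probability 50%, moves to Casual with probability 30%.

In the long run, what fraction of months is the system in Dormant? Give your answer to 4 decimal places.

Let the stationary distribution be π with π = πP and π_1 + π_2 + π_3 = 1.
π_1 = 0.4·π_1 + 0.3·π_2 + 0.3·π_3
π_2 = 0.3·π_1 + 0.3·π_2 + 0.5·π_3
Solving with the normalization constraint gives π = (0.3333, 0.3611, 0.3056).
So the stationary probability of Dormant is 0.3056.

0.3056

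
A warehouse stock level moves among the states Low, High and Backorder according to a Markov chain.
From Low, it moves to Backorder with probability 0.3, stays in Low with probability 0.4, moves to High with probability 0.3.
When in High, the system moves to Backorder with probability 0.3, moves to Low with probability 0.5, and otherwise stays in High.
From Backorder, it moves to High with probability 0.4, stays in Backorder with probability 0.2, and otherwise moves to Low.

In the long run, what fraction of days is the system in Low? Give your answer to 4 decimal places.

0.4298

Let the stationary distribution be π with π = πP and π_1 + π_2 + π_3 = 1.
π_1 = 0.4·π_1 + 0.5·π_2 + 0.4·π_3
π_2 = 0.3·π_1 + 0.2·π_2 + 0.4·π_3
Solving with the normalization constraint gives π = (0.4298, 0.2975, 0.2727).
So the stationary probability of Low is 0.4298.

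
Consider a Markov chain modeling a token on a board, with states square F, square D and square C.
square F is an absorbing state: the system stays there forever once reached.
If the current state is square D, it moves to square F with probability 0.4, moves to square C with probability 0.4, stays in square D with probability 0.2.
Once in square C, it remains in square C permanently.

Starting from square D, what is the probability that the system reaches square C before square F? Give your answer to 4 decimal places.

Let h(s) be the probability of absorption at square C starting from transient state s. Then h(square C) = 1 and h(square F) = 0. By first-step analysis:
h(square D) = 0.4·0 + 0.2·h(square D) + 0.4·1
Solving: h(square D) = 0.5000.
Starting from square D, the probability is 0.5000.

0.5000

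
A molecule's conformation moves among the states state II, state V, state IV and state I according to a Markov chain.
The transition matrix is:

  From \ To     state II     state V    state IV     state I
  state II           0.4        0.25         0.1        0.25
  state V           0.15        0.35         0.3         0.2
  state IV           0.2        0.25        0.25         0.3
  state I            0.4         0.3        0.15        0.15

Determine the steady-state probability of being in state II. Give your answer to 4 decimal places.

0.2876

Let the stationary distribution be π with π = πP and π_1 + π_2 + π_3 + π_4 = 1.
π_1 = 0.4·π_1 + 0.15·π_2 + 0.2·π_3 + 0.4·π_4
π_2 = 0.25·π_1 + 0.35·π_2 + 0.25·π_3 + 0.3·π_4
π_3 = 0.1·π_1 + 0.3·π_2 + 0.25·π_3 + 0.15·π_4
Solving with the normalization constraint gives π = (0.2876, 0.2902, 0.1990, 0.2231).
So the stationary probability of state II is 0.2876.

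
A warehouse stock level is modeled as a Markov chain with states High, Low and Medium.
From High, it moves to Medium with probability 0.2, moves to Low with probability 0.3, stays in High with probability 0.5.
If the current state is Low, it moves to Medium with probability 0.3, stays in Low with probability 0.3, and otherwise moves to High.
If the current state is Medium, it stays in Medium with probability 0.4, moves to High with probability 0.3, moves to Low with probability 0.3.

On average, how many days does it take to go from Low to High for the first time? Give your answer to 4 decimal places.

2.7273

Let t(s) be the expected number of days to first reach High from state s, with t(High) = 0. Conditioning on the first day:
t(Low) = 1 + 0.3·t(Low) + 0.3·t(Medium)
t(Medium) = 1 + 0.3·t(Low) + 0.4·t(Medium)
Solving: t(Low) = 2.7273, t(Medium) = 3.0303.
Expected days from Low to High: 2.7273.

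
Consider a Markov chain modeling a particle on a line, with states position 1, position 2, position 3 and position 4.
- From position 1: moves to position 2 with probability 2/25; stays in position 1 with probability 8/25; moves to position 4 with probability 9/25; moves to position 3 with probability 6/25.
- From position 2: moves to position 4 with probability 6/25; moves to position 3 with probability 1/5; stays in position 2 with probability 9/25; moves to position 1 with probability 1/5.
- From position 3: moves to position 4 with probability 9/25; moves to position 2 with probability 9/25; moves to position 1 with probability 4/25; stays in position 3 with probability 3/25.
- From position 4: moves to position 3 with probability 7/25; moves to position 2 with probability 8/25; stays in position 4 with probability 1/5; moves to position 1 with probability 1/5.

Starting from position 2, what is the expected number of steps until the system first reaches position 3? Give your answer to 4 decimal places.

4.3544

Let t(s) be the expected number of steps to first reach position 3 from state s, with t(position 3) = 0. Conditioning on the first step:
t(position 1) = 1 + 0.32·t(position 1) + 0.08·t(position 2) + 0.36·t(position 4)
t(position 2) = 1 + 0.2·t(position 1) + 0.36·t(position 2) + 0.24·t(position 4)
t(position 4) = 1 + 0.2·t(position 1) + 0.32·t(position 2) + 0.2·t(position 4)
Solving: t(position 1) = 4.1108, t(position 2) = 4.3544, t(position 4) = 4.0195.
Expected steps from position 2 to position 3: 4.3544.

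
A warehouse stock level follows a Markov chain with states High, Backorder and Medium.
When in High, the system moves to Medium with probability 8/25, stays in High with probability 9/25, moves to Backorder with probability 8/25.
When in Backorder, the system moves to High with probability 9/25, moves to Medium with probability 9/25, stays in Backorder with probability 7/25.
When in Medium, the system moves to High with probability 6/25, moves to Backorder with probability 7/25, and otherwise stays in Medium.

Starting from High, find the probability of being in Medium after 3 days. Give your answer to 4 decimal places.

0.3932

Propagate the distribution vector 3 days from High.
After 0 days: (1.0000, 0.0000, 0.0000)
After 1 day: (0.3600, 0.3200, 0.3200)
After 2 days: (0.3216, 0.2944, 0.3840)
After 3 days: (0.3139, 0.2929, 0.3932)
P(in Medium after 3 days) = 0.3932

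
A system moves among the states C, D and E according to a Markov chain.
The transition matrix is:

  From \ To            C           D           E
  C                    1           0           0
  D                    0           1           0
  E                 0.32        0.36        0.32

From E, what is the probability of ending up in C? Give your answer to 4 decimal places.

0.4706

Let h(s) be the probability of absorption at C starting from transient state s. Then h(C) = 1 and h(D) = 0. By first-step analysis:
h(E) = 0.32·1 + 0.36·0 + 0.32·h(E)
Solving: h(E) = 0.4706.
Starting from E, the probability is 0.4706.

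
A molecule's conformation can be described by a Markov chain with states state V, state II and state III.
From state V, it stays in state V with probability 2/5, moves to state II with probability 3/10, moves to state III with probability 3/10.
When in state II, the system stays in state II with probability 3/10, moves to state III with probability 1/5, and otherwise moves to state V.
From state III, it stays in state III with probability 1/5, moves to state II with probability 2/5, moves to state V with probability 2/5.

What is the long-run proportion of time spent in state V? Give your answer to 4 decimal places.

0.4324

Let the stationary distribution be π with π = πP and π_1 + π_2 + π_3 = 1.
π_1 = 0.4·π_1 + 0.5·π_2 + 0.4·π_3
π_2 = 0.3·π_1 + 0.3·π_2 + 0.4·π_3
Solving with the normalization constraint gives π = (0.4324, 0.3243, 0.2432).
So the stationary probability of state V is 0.4324.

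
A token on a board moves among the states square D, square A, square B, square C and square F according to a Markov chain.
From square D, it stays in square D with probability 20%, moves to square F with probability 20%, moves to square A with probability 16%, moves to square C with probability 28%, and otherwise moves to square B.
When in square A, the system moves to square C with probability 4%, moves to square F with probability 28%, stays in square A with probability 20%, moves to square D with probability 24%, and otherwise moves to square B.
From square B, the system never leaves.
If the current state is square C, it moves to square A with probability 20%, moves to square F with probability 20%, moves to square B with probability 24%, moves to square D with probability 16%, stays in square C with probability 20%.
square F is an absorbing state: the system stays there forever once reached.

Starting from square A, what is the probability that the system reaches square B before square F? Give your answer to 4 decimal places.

0.4673

Let h(s) be the probability of absorption at square B starting from transient state s. Then h(square B) = 1 and h(square F) = 0. By first-step analysis:
h(square D) = 0.2·h(square D) + 0.16·h(square A) + 0.16·1 + 0.28·h(square C) + 0.2·0
h(square A) = 0.24·h(square D) + 0.2·h(square A) + 0.24·1 + 0.04·h(square C) + 0.28·0
h(square C) = 0.16·h(square D) + 0.2·h(square A) + 0.24·1 + 0.2·h(square C) + 0.2·0
Solving: h(square D) = 0.4724, h(square A) = 0.4673, h(square C) = 0.5113.
Starting from square A, the probability is 0.4673.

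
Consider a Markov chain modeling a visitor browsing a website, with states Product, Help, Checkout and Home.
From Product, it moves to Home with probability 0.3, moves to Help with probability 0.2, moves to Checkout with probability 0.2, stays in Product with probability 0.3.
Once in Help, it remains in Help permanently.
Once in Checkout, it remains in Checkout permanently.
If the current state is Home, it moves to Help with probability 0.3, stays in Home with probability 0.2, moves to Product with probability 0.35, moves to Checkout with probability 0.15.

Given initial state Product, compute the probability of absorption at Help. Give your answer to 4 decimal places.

Let h(s) be the probability of absorption at Help starting from transient state s. Then h(Help) = 1 and h(Checkout) = 0. By first-step analysis:
h(Product) = 0.3·h(Product) + 0.2·1 + 0.2·0 + 0.3·h(Home)
h(Home) = 0.35·h(Product) + 0.3·1 + 0.15·0 + 0.2·h(Home)
Solving: h(Product) = 0.5495, h(Home) = 0.6154.
Starting from Product, the probability is 0.5495.

0.5495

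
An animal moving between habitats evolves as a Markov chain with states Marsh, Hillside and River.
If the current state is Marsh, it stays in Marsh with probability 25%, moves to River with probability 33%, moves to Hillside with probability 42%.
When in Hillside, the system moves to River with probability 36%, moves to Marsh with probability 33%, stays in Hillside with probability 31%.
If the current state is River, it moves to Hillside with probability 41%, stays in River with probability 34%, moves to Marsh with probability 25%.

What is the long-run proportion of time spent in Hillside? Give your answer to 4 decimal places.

Let the stationary distribution be π with π = πP and π_1 + π_2 + π_3 = 1.
π_1 = 0.25·π_1 + 0.33·π_2 + 0.25·π_3
π_2 = 0.42·π_1 + 0.31·π_2 + 0.41·π_3
Solving with the normalization constraint gives π = (0.2800, 0.3753, 0.3447).
So the stationary probability of Hillside is 0.3753.

0.3753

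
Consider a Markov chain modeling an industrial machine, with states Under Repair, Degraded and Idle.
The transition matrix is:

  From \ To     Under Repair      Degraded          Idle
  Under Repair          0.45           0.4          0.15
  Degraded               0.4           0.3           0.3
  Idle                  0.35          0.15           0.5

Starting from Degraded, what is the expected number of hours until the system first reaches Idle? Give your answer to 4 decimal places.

Let t(s) be the expected number of hours to first reach Idle from state s, with t(Idle) = 0. Conditioning on the first hour:
t(Under Repair) = 1 + 0.45·t(Under Repair) + 0.4·t(Degraded)
t(Degraded) = 1 + 0.4·t(Under Repair) + 0.3·t(Degraded)
Solving: t(Under Repair) = 4.8889, t(Degraded) = 4.2222.
Expected hours from Degraded to Idle: 4.2222.

4.2222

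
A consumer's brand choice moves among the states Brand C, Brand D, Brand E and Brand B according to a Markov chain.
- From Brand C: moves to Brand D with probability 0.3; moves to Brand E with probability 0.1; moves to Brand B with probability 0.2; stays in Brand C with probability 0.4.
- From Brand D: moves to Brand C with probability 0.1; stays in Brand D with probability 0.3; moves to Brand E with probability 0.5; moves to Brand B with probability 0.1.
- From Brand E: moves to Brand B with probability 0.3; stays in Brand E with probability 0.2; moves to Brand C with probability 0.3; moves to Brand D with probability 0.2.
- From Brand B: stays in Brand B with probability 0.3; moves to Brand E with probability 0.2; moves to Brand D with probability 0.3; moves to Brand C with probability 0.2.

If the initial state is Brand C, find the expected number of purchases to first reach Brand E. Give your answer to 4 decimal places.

Let t(s) be the expected number of purchases to first reach Brand E from state s, with t(Brand E) = 0. Conditioning on the first purchase:
t(Brand C) = 1 + 0.4·t(Brand C) + 0.3·t(Brand D) + 0.2·t(Brand B)
t(Brand D) = 1 + 0.1·t(Brand C) + 0.3·t(Brand D) + 0.1·t(Brand B)
t(Brand B) = 1 + 0.2·t(Brand C) + 0.3·t(Brand D) + 0.3·t(Brand B)
Solving: t(Brand C) = 4.1860, t(Brand D) = 2.5581, t(Brand B) = 3.7209.
Expected purchases from Brand C to Brand E: 4.1860.

4.1860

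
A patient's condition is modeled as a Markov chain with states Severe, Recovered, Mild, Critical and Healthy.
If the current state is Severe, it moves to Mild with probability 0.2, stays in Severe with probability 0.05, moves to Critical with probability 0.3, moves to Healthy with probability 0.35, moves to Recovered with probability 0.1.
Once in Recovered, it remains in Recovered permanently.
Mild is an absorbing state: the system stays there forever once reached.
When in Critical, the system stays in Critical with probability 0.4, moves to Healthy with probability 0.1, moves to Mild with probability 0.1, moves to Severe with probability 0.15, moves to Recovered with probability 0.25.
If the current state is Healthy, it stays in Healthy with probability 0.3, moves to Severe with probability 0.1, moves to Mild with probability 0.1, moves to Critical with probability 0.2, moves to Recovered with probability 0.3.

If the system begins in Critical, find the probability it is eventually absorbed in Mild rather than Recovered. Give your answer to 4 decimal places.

Let h(s) be the probability of absorption at Mild starting from transient state s. Then h(Mild) = 1 and h(Recovered) = 0. By first-step analysis:
h(Severe) = 0.05·h(Severe) + 0.1·0 + 0.2·1 + 0.3·h(Critical) + 0.35·h(Healthy)
h(Critical) = 0.15·h(Severe) + 0.25·0 + 0.1·1 + 0.4·h(Critical) + 0.1·h(Healthy)
h(Healthy) = 0.1·h(Severe) + 0.3·0 + 0.1·1 + 0.2·h(Critical) + 0.3·h(Healthy)
Solving: h(Severe) = 0.4204, h(Critical) = 0.3209, h(Healthy) = 0.2946.
Starting from Critical, the probability is 0.3209.

0.3209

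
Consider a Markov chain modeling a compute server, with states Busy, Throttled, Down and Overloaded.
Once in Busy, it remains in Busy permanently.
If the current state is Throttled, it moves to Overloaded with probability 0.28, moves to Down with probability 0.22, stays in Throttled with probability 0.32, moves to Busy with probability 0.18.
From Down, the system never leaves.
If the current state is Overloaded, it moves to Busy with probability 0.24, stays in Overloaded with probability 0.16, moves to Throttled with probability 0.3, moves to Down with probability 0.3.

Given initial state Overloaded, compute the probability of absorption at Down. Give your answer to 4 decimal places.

Let h(s) be the probability of absorption at Down starting from transient state s. Then h(Down) = 1 and h(Busy) = 0. By first-step analysis:
h(Throttled) = 0.18·0 + 0.32·h(Throttled) + 0.22·1 + 0.28·h(Overloaded)
h(Overloaded) = 0.24·0 + 0.3·h(Throttled) + 0.3·1 + 0.16·h(Overloaded)
Solving: h(Throttled) = 0.5517, h(Overloaded) = 0.5542.
Starting from Overloaded, the probability is 0.5542.

0.5542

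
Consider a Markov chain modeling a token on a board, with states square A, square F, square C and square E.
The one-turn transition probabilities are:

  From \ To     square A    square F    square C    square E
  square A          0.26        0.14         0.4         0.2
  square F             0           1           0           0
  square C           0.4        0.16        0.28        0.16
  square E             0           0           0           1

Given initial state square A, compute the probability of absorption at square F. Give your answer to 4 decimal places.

Let h(s) be the probability of absorption at square F starting from transient state s. Then h(square F) = 1 and h(square E) = 0. By first-step analysis:
h(square A) = 0.26·h(square A) + 0.14·1 + 0.4·h(square C) + 0.2·0
h(square C) = 0.4·h(square A) + 0.16·1 + 0.28·h(square C) + 0.16·0
Solving: h(square A) = 0.4421, h(square C) = 0.4678.
Starting from square A, the probability is 0.4421.

0.4421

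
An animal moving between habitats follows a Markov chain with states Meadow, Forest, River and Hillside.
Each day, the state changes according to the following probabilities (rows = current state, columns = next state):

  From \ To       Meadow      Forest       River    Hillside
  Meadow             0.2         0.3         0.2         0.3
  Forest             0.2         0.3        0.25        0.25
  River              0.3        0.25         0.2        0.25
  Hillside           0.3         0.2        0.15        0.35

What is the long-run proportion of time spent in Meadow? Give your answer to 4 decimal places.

0.2490

Let the stationary distribution be π with π = πP and π_1 + π_2 + π_3 + π_4 = 1.
π_1 = 0.2·π_1 + 0.2·π_2 + 0.3·π_3 + 0.3·π_4
π_2 = 0.3·π_1 + 0.3·π_2 + 0.25·π_3 + 0.2·π_4
π_3 = 0.2·π_1 + 0.25·π_2 + 0.2·π_3 + 0.15·π_4
Solving with the normalization constraint gives π = (0.2490, 0.2609, 0.1985, 0.2916).
So the stationary probability of Meadow is 0.2490.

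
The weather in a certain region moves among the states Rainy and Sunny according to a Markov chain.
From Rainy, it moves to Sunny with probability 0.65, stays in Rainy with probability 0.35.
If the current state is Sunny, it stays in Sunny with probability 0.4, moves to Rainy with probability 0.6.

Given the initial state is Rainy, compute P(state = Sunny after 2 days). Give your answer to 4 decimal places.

Sum over the intermediate state after 1 day:
P = P(Rainy→Rainy)·P(Rainy→Sunny) + P(Rainy→Sunny)·P(Sunny→Sunny)
  = 0.35×0.65 + 0.65×0.4
  = 0.2275 + 0.2600 = 0.4875

0.4875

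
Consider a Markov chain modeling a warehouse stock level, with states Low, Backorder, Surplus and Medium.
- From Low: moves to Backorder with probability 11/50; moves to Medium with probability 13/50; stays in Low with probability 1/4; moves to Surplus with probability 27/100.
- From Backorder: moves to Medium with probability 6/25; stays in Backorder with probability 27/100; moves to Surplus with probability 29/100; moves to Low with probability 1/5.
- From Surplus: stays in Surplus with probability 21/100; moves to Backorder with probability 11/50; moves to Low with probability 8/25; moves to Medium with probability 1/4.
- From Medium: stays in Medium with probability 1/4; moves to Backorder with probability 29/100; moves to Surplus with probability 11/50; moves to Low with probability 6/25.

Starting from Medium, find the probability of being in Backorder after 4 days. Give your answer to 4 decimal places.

Propagate the distribution vector 4 days from Medium.
After 0 days: (0.0000, 0.0000, 0.0000, 1.0000)
After 1 day: (0.2400, 0.2900, 0.2200, 0.2500)
After 2 days: (0.2484, 0.2520, 0.2501, 0.2495)
After 3 days: (0.2524, 0.2501, 0.2476, 0.2500)
After 4 days: (0.2523, 0.2500, 0.2476, 0.2500)
P(in Backorder after 4 days) = 0.2500

0.2500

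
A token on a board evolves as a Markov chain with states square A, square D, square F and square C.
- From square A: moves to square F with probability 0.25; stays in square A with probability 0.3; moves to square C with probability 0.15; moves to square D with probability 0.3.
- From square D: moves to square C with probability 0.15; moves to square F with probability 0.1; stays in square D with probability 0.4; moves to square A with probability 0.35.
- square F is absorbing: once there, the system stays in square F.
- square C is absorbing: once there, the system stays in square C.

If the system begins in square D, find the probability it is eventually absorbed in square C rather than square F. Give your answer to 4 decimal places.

0.5000

Let h(s) be the probability of absorption at square C starting from transient state s. Then h(square C) = 1 and h(square F) = 0. By first-step analysis:
h(square A) = 0.3·h(square A) + 0.3·h(square D) + 0.25·0 + 0.15·1
h(square D) = 0.35·h(square A) + 0.4·h(square D) + 0.1·0 + 0.15·1
Solving: h(square A) = 0.4286, h(square D) = 0.5000.
Starting from square D, the probability is 0.5000.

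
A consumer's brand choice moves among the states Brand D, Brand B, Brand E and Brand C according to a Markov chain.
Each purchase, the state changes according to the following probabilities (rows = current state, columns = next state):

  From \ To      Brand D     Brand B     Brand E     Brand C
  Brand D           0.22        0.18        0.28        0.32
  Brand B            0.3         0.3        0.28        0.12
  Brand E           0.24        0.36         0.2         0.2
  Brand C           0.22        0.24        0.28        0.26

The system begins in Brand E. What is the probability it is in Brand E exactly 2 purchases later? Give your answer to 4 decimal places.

Propagate the distribution vector 2 purchases from Brand E.
After 0 purchases: (0.0000, 0.0000, 1.0000, 0.0000)
After 1 purchase: (0.2400, 0.3600, 0.2000, 0.2000)
After 2 purchases: (0.2528, 0.2712, 0.2640, 0.2120)
P(in Brand E after 2 purchases) = 0.2640

0.2640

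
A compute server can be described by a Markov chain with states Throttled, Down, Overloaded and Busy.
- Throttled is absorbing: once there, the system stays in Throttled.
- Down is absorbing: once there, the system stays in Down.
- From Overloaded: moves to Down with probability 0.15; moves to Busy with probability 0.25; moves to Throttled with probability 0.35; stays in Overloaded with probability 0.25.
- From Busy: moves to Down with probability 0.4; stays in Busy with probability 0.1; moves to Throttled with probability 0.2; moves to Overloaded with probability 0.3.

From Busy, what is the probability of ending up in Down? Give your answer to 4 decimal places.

Let h(s) be the probability of absorption at Down starting from transient state s. Then h(Down) = 1 and h(Throttled) = 0. By first-step analysis:
h(Overloaded) = 0.35·0 + 0.15·1 + 0.25·h(Overloaded) + 0.25·h(Busy)
h(Busy) = 0.2·0 + 0.4·1 + 0.3·h(Overloaded) + 0.1·h(Busy)
Solving: h(Overloaded) = 0.3917, h(Busy) = 0.5750.
Starting from Busy, the probability is 0.5750.

0.5750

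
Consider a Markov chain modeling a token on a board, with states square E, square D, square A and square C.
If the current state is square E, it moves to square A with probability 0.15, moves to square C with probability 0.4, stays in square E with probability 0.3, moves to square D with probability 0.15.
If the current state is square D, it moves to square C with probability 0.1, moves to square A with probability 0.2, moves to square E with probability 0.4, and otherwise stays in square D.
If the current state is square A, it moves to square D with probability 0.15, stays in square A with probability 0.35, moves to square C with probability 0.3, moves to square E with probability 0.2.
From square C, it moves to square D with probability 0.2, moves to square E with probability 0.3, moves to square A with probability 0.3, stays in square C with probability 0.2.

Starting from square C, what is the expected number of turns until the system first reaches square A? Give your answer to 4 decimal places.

4.3198

Let t(s) be the expected number of turns to first reach square A from state s, with t(square A) = 0. Conditioning on the first turn:
t(square E) = 1 + 0.3·t(square E) + 0.15·t(square D) + 0.4·t(square C)
t(square D) = 1 + 0.4·t(square E) + 0.3·t(square D) + 0.1·t(square C)
t(square C) = 1 + 0.3·t(square E) + 0.2·t(square D) + 0.2·t(square C)
Solving: t(square E) = 4.9403, t(square D) = 4.8687, t(square C) = 4.3198.
Expected turns from square C to square A: 4.3198.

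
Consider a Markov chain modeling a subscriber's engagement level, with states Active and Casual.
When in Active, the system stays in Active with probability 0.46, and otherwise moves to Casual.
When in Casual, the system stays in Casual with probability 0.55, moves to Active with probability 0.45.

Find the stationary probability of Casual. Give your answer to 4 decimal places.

0.5455

Let the stationary distribution be π with π = πP and π_1 + π_2 = 1.
π_1 = 0.46·π_1 + 0.45·π_2
Solving with the normalization constraint gives π = (0.4545, 0.5455).
So the stationary probability of Casual is 0.5455.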